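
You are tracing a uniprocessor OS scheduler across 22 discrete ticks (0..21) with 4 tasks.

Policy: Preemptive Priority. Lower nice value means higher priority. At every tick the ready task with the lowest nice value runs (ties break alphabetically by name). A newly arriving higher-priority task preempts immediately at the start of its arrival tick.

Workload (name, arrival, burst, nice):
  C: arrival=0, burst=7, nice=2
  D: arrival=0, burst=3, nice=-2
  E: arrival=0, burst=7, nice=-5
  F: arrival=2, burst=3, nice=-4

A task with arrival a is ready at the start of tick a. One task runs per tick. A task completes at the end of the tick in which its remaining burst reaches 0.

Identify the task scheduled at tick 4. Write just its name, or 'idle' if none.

running at tick 4 = E

t=0: ready={C,D,E} → run E
t=1: ready={C,D,E} → run E
t=2: ready={C,D,E,F} → run E
t=3: ready={C,D,E,F} → run E
t=4: ready={C,D,E,F} → run E
t=5: ready={C,D,E,F} → run E
t=6: ready={C,D,E,F} → run E
t=7: ready={C,D,F} → run F
t=8: ready={C,D,F} → run F
t=9: ready={C,D,F} → run F
t=10: ready={C,D} → run D
t=11: ready={C,D} → run D
t=12: ready={C,D} → run D
t=13: ready={C} → run C
t=14: ready={C} → run C
t=15: ready={C} → run C
t=16: ready={C} → run C
t=17: ready={C} → run C
t=18: ready={C} → run C
t=19: ready={C} → run C
t=20: (idle)
t=21: (idle)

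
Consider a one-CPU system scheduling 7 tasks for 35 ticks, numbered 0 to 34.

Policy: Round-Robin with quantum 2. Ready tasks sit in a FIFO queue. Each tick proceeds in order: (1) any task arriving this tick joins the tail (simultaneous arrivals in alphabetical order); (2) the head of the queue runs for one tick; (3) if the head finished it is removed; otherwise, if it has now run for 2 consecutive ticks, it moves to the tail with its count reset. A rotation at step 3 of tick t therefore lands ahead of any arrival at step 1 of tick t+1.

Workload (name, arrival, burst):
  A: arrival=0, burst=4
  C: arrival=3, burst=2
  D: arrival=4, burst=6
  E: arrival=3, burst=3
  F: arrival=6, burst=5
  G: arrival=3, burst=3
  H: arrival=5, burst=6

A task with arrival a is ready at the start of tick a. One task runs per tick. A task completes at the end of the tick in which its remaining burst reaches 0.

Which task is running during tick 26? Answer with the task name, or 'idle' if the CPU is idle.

t=0: queue=[A] q_used=0 → run A
t=1: queue=[A] q_used=1 → run A
t=2: queue=[A] q_used=0 → run A
t=3: queue=[A,C,E,G] q_used=1 → run A
t=4: queue=[C,E,G,D] q_used=0 → run C
t=5: queue=[C,E,G,D,H] q_used=1 → run C
t=6: queue=[E,G,D,H,F] q_used=0 → run E
t=7: queue=[E,G,D,H,F] q_used=1 → run E
t=8: queue=[G,D,H,F,E] q_used=0 → run G
t=9: queue=[G,D,H,F,E] q_used=1 → run G
t=10: queue=[D,H,F,E,G] q_used=0 → run D
t=11: queue=[D,H,F,E,G] q_used=1 → run D
t=12: queue=[H,F,E,G,D] q_used=0 → run H
t=13: queue=[H,F,E,G,D] q_used=1 → run H
t=14: queue=[F,E,G,D,H] q_used=0 → run F
t=15: queue=[F,E,G,D,H] q_used=1 → run F
t=16: queue=[E,G,D,H,F] q_used=0 → run E
t=17: queue=[G,D,H,F] q_used=0 → run G
t=18: queue=[D,H,F] q_used=0 → run D
t=19: queue=[D,H,F] q_used=1 → run D
t=20: queue=[H,F,D] q_used=0 → run H
t=21: queue=[H,F,D] q_used=1 → run H
t=22: queue=[F,D,H] q_used=0 → run F
t=23: queue=[F,D,H] q_used=1 → run F
t=24: queue=[D,H,F] q_used=0 → run D
t=25: queue=[D,H,F] q_used=1 → run D
t=26: queue=[H,F] q_used=0 → run H
t=27: queue=[H,F] q_used=1 → run H
t=28: queue=[F] q_used=0 → run F
t=29: (idle)
t=30: (idle)
t=31: (idle)
t=32: (idle)
t=33: (idle)
t=34: (idle)

running at tick 26 = H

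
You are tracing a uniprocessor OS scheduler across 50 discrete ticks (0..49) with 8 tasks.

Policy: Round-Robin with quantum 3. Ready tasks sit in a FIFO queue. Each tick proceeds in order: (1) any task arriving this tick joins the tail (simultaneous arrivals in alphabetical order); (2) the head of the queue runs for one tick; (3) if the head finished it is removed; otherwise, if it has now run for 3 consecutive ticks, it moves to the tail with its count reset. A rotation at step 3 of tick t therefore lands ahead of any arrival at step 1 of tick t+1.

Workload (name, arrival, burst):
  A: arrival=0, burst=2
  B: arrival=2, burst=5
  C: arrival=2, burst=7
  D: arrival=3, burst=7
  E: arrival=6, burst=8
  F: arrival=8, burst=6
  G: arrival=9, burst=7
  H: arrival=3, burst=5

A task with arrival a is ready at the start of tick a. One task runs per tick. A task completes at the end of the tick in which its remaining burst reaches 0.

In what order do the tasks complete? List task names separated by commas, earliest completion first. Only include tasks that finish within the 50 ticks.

completion order = A, B, H, C, F, D, E, G

t=0: queue=[A] q_used=0 → run A
t=1: queue=[A] q_used=1 → run A
t=2: queue=[B,C] q_used=0 → run B
t=3: queue=[B,C,D,H] q_used=1 → run B
t=4: queue=[B,C,D,H] q_used=2 → run B
t=5: queue=[C,D,H,B] q_used=0 → run C
t=6: queue=[C,D,H,B,E] q_used=1 → run C
t=7: queue=[C,D,H,B,E] q_used=2 → run C
t=8: queue=[D,H,B,E,C,F] q_used=0 → run D
t=9: queue=[D,H,B,E,C,F,G] q_used=1 → run D
t=10: queue=[D,H,B,E,C,F,G] q_used=2 → run D
t=11: queue=[H,B,E,C,F,G,D] q_used=0 → run H
t=12: queue=[H,B,E,C,F,G,D] q_used=1 → run H
t=13: queue=[H,B,E,C,F,G,D] q_used=2 → run H
t=14: queue=[B,E,C,F,G,D,H] q_used=0 → run B
t=15: queue=[B,E,C,F,G,D,H] q_used=1 → run B
t=16: queue=[E,C,F,G,D,H] q_used=0 → run E
t=17: queue=[E,C,F,G,D,H] q_used=1 → run E
t=18: queue=[E,C,F,G,D,H] q_used=2 → run E
t=19: queue=[C,F,G,D,H,E] q_used=0 → run C
t=20: queue=[C,F,G,D,H,E] q_used=1 → run C
t=21: queue=[C,F,G,D,H,E] q_used=2 → run C
t=22: queue=[F,G,D,H,E,C] q_used=0 → run F
t=23: queue=[F,G,D,H,E,C] q_used=1 → run F
t=24: queue=[F,G,D,H,E,C] q_used=2 → run F
t=25: queue=[G,D,H,E,C,F] q_used=0 → run G
t=26: queue=[G,D,H,E,C,F] q_used=1 → run G
t=27: queue=[G,D,H,E,C,F] q_used=2 → run G
t=28: queue=[D,H,E,C,F,G] q_used=0 → run D
t=29: queue=[D,H,E,C,F,G] q_used=1 → run D
t=30: queue=[D,H,E,C,F,G] q_used=2 → run D
t=31: queue=[H,E,C,F,G,D] q_used=0 → run H
t=32: queue=[H,E,C,F,G,D] q_used=1 → run H
t=33: queue=[E,C,F,G,D] q_used=0 → run E
t=34: queue=[E,C,F,G,D] q_used=1 → run E
t=35: queue=[E,C,F,G,D] q_used=2 → run E
t=36: queue=[C,F,G,D,E] q_used=0 → run C
t=37: queue=[F,G,D,E] q_used=0 → run F
t=38: queue=[F,G,D,E] q_used=1 → run F
t=39: queue=[F,G,D,E] q_used=2 → run F
t=40: queue=[G,D,E] q_used=0 → run G
t=41: queue=[G,D,E] q_used=1 → run G
t=42: queue=[G,D,E] q_used=2 → run G
t=43: queue=[D,E,G] q_used=0 → run D
t=44: queue=[E,G] q_used=0 → run E
t=45: queue=[E,G] q_used=1 → run E
t=46: queue=[G] q_used=0 → run G
t=47: (idle)
t=48: (idle)
t=49: (idle)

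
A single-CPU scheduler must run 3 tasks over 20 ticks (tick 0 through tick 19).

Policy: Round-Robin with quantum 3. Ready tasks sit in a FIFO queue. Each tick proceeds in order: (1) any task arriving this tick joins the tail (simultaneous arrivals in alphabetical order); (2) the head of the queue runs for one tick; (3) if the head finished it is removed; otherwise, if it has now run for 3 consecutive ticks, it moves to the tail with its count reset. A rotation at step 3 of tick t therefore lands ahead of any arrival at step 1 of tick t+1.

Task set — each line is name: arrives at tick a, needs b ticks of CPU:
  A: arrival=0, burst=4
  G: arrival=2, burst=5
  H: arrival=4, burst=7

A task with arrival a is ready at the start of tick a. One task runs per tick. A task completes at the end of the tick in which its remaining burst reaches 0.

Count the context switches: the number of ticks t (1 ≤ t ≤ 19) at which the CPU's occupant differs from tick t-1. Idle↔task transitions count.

context switches = 6

t=0: queue=[A] q_used=0 → run A
t=1: queue=[A] q_used=1 → run A
t=2: queue=[A,G] q_used=2 → run A
t=3: queue=[G,A] q_used=0 → run G
t=4: queue=[G,A,H] q_used=1 → run G
t=5: queue=[G,A,H] q_used=2 → run G
t=6: queue=[A,H,G] q_used=0 → run A
t=7: queue=[H,G] q_used=0 → run H
t=8: queue=[H,G] q_used=1 → run H
t=9: queue=[H,G] q_used=2 → run H
t=10: queue=[G,H] q_used=0 → run G
t=11: queue=[G,H] q_used=1 → run G
t=12: queue=[H] q_used=0 → run H
t=13: queue=[H] q_used=1 → run H
t=14: queue=[H] q_used=2 → run H
t=15: queue=[H] q_used=0 → run H
t=16: (idle)
t=17: (idle)
t=18: (idle)
t=19: (idle)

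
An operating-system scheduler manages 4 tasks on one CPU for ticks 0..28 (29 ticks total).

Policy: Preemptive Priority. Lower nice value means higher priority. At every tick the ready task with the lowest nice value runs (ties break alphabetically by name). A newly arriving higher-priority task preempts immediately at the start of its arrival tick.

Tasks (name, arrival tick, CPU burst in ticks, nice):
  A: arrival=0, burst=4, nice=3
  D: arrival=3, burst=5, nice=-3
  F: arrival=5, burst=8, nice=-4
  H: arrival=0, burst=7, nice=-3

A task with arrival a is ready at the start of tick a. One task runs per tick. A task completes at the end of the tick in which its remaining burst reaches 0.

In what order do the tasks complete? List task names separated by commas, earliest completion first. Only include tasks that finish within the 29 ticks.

t=0: ready={A,H} → run H
t=1: ready={A,H} → run H
t=2: ready={A,H} → run H
t=3: ready={A,D,H} → run D
t=4: ready={A,D,H} → run D
t=5: ready={A,D,F,H} → run F
t=6: ready={A,D,F,H} → run F
t=7: ready={A,D,F,H} → run F
t=8: ready={A,D,F,H} → run F
t=9: ready={A,D,F,H} → run F
t=10: ready={A,D,F,H} → run F
t=11: ready={A,D,F,H} → run F
t=12: ready={A,D,F,H} → run F
t=13: ready={A,D,H} → run D
t=14: ready={A,D,H} → run D
t=15: ready={A,D,H} → run D
t=16: ready={A,H} → run H
t=17: ready={A,H} → run H
t=18: ready={A,H} → run H
t=19: ready={A,H} → run H
t=20: ready={A} → run A
t=21: ready={A} → run A
t=22: ready={A} → run A
t=23: ready={A} → run A
t=24: (idle)
t=25: (idle)
t=26: (idle)
t=27: (idle)
t=28: (idle)

completion order = F, D, H, A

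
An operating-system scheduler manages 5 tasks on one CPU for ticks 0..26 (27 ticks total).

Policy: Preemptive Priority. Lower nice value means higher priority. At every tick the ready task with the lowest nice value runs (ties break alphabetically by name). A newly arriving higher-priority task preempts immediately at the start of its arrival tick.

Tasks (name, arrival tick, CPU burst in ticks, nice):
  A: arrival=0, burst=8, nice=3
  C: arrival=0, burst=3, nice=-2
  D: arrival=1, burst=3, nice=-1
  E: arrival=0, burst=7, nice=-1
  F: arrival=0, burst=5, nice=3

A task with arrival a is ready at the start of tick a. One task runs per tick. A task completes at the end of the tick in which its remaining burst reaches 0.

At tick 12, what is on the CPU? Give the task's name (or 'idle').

running at tick 12 = E

t=0: ready={A,C,E,F} → run C
t=1: ready={A,C,D,E,F} → run C
t=2: ready={A,C,D,E,F} → run C
t=3: ready={A,D,E,F} → run D
t=4: ready={A,D,E,F} → run D
t=5: ready={A,D,E,F} → run D
t=6: ready={A,E,F} → run E
t=7: ready={A,E,F} → run E
t=8: ready={A,E,F} → run E
t=9: ready={A,E,F} → run E
t=10: ready={A,E,F} → run E
t=11: ready={A,E,F} → run E
t=12: ready={A,E,F} → run E
t=13: ready={A,F} → run A
t=14: ready={A,F} → run A
t=15: ready={A,F} → run A
t=16: ready={A,F} → run A
t=17: ready={A,F} → run A
t=18: ready={A,F} → run A
t=19: ready={A,F} → run A
t=20: ready={A,F} → run A
t=21: ready={F} → run F
t=22: ready={F} → run F
t=23: ready={F} → run F
t=24: ready={F} → run F
t=25: ready={F} → run F
t=26: (idle)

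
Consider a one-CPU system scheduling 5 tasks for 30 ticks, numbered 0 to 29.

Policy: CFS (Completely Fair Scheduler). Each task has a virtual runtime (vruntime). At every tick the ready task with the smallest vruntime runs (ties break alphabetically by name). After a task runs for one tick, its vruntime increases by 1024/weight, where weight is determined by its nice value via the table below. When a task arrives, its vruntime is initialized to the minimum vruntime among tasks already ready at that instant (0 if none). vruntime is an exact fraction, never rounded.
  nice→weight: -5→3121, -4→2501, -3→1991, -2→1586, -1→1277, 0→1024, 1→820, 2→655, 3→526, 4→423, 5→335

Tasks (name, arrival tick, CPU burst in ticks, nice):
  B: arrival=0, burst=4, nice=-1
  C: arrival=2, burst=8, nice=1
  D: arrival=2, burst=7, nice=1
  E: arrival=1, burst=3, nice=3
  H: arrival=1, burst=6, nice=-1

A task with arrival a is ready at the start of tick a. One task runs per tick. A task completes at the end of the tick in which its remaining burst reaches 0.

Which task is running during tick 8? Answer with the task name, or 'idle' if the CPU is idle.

running at tick 8 = C

t=0: vr[B=0] → run B
t=1: vr[B=1024/1277 E=1024/1277 H=1024/1277] → run B
t=2: vr[B=2048/1277 C=1024/1277 D=1024/1277 E=1024/1277 H=1024/1277] → run C
t=3: vr[B=2048/1277 C=536832/261785 D=1024/1277 E=1024/1277 H=1024/1277] → run D
t=4: vr[B=2048/1277 C=536832/261785 D=536832/261785 E=1024/1277 H=1024/1277] → run E
t=5: vr[B=2048/1277 C=536832/261785 D=536832/261785 E=923136/335851 H=1024/1277] → run H
t=6: vr[B=2048/1277 C=536832/261785 D=536832/261785 E=923136/335851 H=2048/1277] → run B
t=7: vr[B=3072/1277 C=536832/261785 D=536832/261785 E=923136/335851 H=2048/1277] → run H
t=8: vr[B=3072/1277 C=536832/261785 D=536832/261785 E=923136/335851 H=3072/1277] → run C
t=9: vr[B=3072/1277 C=863744/261785 D=536832/261785 E=923136/335851 H=3072/1277] → run D
t=10: vr[B=3072/1277 C=863744/261785 D=863744/261785 E=923136/335851 H=3072/1277] → run B
t=11: vr[C=863744/261785 D=863744/261785 E=923136/335851 H=3072/1277] → run H
t=12: vr[C=863744/261785 D=863744/261785 E=923136/335851 H=4096/1277] → run E
t=13: vr[C=863744/261785 D=863744/261785 E=1576960/335851 H=4096/1277] → run H
t=14: vr[C=863744/261785 D=863744/261785 E=1576960/335851 H=5120/1277] → run C
t=15: vr[C=1190656/261785 D=863744/261785 E=1576960/335851 H=5120/1277] → run D
t=16: vr[C=1190656/261785 D=1190656/261785 E=1576960/335851 H=5120/1277] → run H
t=17: vr[C=1190656/261785 D=1190656/261785 E=1576960/335851 H=6144/1277] → run C
t=18: vr[C=1517568/261785 D=1190656/261785 E=1576960/335851 H=6144/1277] → run D
t=19: vr[C=1517568/261785 D=1517568/261785 E=1576960/335851 H=6144/1277] → run E
t=20: vr[C=1517568/261785 D=1517568/261785 H=6144/1277] → run H
t=21: vr[C=1517568/261785 D=1517568/261785] → run C
t=22: vr[C=368896/52357 D=1517568/261785] → run D
t=23: vr[C=368896/52357 D=368896/52357] → run C
t=24: vr[C=2171392/261785 D=368896/52357] → run D
t=25: vr[C=2171392/261785 D=2171392/261785] → run C
t=26: vr[C=2498304/261785 D=2171392/261785] → run D
t=27: vr[C=2498304/261785] → run C
t=28: (idle)
t=29: (idle)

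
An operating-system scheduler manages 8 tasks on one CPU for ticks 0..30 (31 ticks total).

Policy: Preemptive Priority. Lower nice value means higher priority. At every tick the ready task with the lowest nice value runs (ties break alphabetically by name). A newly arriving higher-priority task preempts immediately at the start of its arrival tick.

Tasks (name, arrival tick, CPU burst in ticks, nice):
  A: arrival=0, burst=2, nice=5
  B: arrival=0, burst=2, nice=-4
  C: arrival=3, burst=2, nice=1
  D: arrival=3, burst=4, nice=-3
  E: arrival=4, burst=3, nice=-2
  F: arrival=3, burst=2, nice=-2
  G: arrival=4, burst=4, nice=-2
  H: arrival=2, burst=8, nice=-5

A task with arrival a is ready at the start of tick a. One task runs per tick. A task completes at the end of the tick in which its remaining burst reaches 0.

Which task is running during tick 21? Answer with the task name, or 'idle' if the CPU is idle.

running at tick 21 = G

t=0: ready={A,B} → run B
t=1: ready={A,B} → run B
t=2: ready={A,H} → run H
t=3: ready={A,C,D,F,H} → run H
t=4: ready={A,C,D,E,F,G,H} → run H
t=5: ready={A,C,D,E,F,G,H} → run H
t=6: ready={A,C,D,E,F,G,H} → run H
t=7: ready={A,C,D,E,F,G,H} → run H
t=8: ready={A,C,D,E,F,G,H} → run H
t=9: ready={A,C,D,E,F,G,H} → run H
t=10: ready={A,C,D,E,F,G} → run D
t=11: ready={A,C,D,E,F,G} → run D
t=12: ready={A,C,D,E,F,G} → run D
t=13: ready={A,C,D,E,F,G} → run D
t=14: ready={A,C,E,F,G} → run E
t=15: ready={A,C,E,F,G} → run E
t=16: ready={A,C,E,F,G} → run E
t=17: ready={A,C,F,G} → run F
t=18: ready={A,C,F,G} → run F
t=19: ready={A,C,G} → run G
t=20: ready={A,C,G} → run G
t=21: ready={A,C,G} → run G
t=22: ready={A,C,G} → run G
t=23: ready={A,C} → run C
t=24: ready={A,C} → run C
t=25: ready={A} → run A
t=26: ready={A} → run A
t=27: (idle)
t=28: (idle)
t=29: (idle)
t=30: (idle)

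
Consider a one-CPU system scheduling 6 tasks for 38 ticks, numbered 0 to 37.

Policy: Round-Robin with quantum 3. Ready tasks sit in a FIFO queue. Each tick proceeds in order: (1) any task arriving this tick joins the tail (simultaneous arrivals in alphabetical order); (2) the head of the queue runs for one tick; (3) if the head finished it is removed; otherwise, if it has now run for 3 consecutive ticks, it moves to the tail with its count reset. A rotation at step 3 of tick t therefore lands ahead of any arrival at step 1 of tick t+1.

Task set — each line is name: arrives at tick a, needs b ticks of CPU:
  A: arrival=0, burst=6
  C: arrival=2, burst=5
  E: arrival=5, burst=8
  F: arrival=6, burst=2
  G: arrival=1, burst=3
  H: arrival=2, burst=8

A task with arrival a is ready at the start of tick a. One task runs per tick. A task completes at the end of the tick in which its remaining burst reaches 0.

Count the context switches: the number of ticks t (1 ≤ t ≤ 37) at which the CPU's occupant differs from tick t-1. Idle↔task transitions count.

context switches = 12

t=0: queue=[A] q_used=0 → run A
t=1: queue=[A,G] q_used=1 → run A
t=2: queue=[A,G,C,H] q_used=2 → run A
t=3: queue=[G,C,H,A] q_used=0 → run G
t=4: queue=[G,C,H,A] q_used=1 → run G
t=5: queue=[G,C,H,A,E] q_used=2 → run G
t=6: queue=[C,H,A,E,F] q_used=0 → run C
t=7: queue=[C,H,A,E,F] q_used=1 → run C
t=8: queue=[C,H,A,E,F] q_used=2 → run C
t=9: queue=[H,A,E,F,C] q_used=0 → run H
t=10: queue=[H,A,E,F,C] q_used=1 → run H
t=11: queue=[H,A,E,F,C] q_used=2 → run H
t=12: queue=[A,E,F,C,H] q_used=0 → run A
t=13: queue=[A,E,F,C,H] q_used=1 → run A
t=14: queue=[A,E,F,C,H] q_used=2 → run A
t=15: queue=[E,F,C,H] q_used=0 → run E
t=16: queue=[E,F,C,H] q_used=1 → run E
t=17: queue=[E,F,C,H] q_used=2 → run E
t=18: queue=[F,C,H,E] q_used=0 → run F
t=19: queue=[F,C,H,E] q_used=1 → run F
t=20: queue=[C,H,E] q_used=0 → run C
t=21: queue=[C,H,E] q_used=1 → run C
t=22: queue=[H,E] q_used=0 → run H
t=23: queue=[H,E] q_used=1 → run H
t=24: queue=[H,E] q_used=2 → run H
t=25: queue=[E,H] q_used=0 → run E
t=26: queue=[E,H] q_used=1 → run E
t=27: queue=[E,H] q_used=2 → run E
t=28: queue=[H,E] q_used=0 → run H
t=29: queue=[H,E] q_used=1 → run H
t=30: queue=[E] q_used=0 → run E
t=31: queue=[E] q_used=1 → run E
t=32: (idle)
t=33: (idle)
t=34: (idle)
t=35: (idle)
t=36: (idle)
t=37: (idle)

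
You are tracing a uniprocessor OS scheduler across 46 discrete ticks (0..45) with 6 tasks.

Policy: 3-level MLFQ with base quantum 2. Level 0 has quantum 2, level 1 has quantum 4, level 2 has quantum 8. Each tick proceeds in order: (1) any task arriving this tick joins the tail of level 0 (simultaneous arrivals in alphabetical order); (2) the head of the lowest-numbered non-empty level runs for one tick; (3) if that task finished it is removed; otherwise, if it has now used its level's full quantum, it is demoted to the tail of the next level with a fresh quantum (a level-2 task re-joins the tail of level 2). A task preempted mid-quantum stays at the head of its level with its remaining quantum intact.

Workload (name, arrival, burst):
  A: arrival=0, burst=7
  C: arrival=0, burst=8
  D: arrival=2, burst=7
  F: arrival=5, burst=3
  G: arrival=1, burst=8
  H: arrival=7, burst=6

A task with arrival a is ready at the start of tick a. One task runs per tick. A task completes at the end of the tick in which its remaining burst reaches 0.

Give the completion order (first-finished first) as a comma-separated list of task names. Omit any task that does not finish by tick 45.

t=0: L0/L1/L2 = AC/-/- → run A
t=1: L0/L1/L2 = ACG/-/- → run A
t=2: L0/L1/L2 = CGD/A/- → run C
t=3: L0/L1/L2 = CGD/A/- → run C
t=4: L0/L1/L2 = GD/AC/- → run G
t=5: L0/L1/L2 = GDF/AC/- → run G
t=6: L0/L1/L2 = DF/ACG/- → run D
t=7: L0/L1/L2 = DFH/ACG/- → run D
t=8: L0/L1/L2 = FH/ACGD/- → run F
t=9: L0/L1/L2 = FH/ACGD/- → run F
t=10: L0/L1/L2 = H/ACGDF/- → run H
t=11: L0/L1/L2 = H/ACGDF/- → run H
t=12: L0/L1/L2 = -/ACGDFH/- → run A
t=13: L0/L1/L2 = -/ACGDFH/- → run A
t=14: L0/L1/L2 = -/ACGDFH/- → run A
t=15: L0/L1/L2 = -/ACGDFH/- → run A
t=16: L0/L1/L2 = -/CGDFH/A → run C
t=17: L0/L1/L2 = -/CGDFH/A → run C
t=18: L0/L1/L2 = -/CGDFH/A → run C
t=19: L0/L1/L2 = -/CGDFH/A → run C
t=20: L0/L1/L2 = -/GDFH/AC → run G
t=21: L0/L1/L2 = -/GDFH/AC → run G
t=22: L0/L1/L2 = -/GDFH/AC → run G
t=23: L0/L1/L2 = -/GDFH/AC → run G
t=24: L0/L1/L2 = -/DFH/ACG → run D
t=25: L0/L1/L2 = -/DFH/ACG → run D
t=26: L0/L1/L2 = -/DFH/ACG → run D
t=27: L0/L1/L2 = -/DFH/ACG → run D
t=28: L0/L1/L2 = -/FH/ACGD → run F
t=29: L0/L1/L2 = -/H/ACGD → run H
t=30: L0/L1/L2 = -/H/ACGD → run H
t=31: L0/L1/L2 = -/H/ACGD → run H
t=32: L0/L1/L2 = -/H/ACGD → run H
t=33: L0/L1/L2 = -/-/ACGD → run A
t=34: L0/L1/L2 = -/-/CGD → run C
t=35: L0/L1/L2 = -/-/CGD → run C
t=36: L0/L1/L2 = -/-/GD → run G
t=37: L0/L1/L2 = -/-/GD → run G
t=38: L0/L1/L2 = -/-/D → run D
t=39: (idle)
t=40: (idle)
t=41: (idle)
t=42: (idle)
t=43: (idle)
t=44: (idle)
t=45: (idle)

completion order = F, H, A, C, G, D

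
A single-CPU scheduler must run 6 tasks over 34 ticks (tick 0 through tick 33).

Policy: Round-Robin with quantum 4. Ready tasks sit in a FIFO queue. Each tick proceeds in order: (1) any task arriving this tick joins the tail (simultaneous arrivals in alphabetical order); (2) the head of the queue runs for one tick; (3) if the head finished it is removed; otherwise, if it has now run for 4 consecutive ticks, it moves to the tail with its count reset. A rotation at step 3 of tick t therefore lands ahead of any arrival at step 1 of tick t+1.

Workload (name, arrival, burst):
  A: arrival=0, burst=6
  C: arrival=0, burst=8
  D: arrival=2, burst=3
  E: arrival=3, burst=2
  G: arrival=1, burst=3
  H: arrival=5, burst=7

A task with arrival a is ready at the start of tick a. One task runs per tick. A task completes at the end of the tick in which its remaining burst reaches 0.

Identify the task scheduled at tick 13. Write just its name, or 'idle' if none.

running at tick 13 = D

t=0: queue=[A,C] q_used=0 → run A
t=1: queue=[A,C,G] q_used=1 → run A
t=2: queue=[A,C,G,D] q_used=2 → run A
t=3: queue=[A,C,G,D,E] q_used=3 → run A
t=4: queue=[C,G,D,E,A] q_used=0 → run C
t=5: queue=[C,G,D,E,A,H] q_used=1 → run C
t=6: queue=[C,G,D,E,A,H] q_used=2 → run C
t=7: queue=[C,G,D,E,A,H] q_used=3 → run C
t=8: queue=[G,D,E,A,H,C] q_used=0 → run G
t=9: queue=[G,D,E,A,H,C] q_used=1 → run G
t=10: queue=[G,D,E,A,H,C] q_used=2 → run G
t=11: queue=[D,E,A,H,C] q_used=0 → run D
t=12: queue=[D,E,A,H,C] q_used=1 → run D
t=13: queue=[D,E,A,H,C] q_used=2 → run D
t=14: queue=[E,A,H,C] q_used=0 → run E
t=15: queue=[E,A,H,C] q_used=1 → run E
t=16: queue=[A,H,C] q_used=0 → run A
t=17: queue=[A,H,C] q_used=1 → run A
t=18: queue=[H,C] q_used=0 → run H
t=19: queue=[H,C] q_used=1 → run H
t=20: queue=[H,C] q_used=2 → run H
t=21: queue=[H,C] q_used=3 → run H
t=22: queue=[C,H] q_used=0 → run C
t=23: queue=[C,H] q_used=1 → run C
t=24: queue=[C,H] q_used=2 → run C
t=25: queue=[C,H] q_used=3 → run C
t=26: queue=[H] q_used=0 → run H
t=27: queue=[H] q_used=1 → run H
t=28: queue=[H] q_used=2 → run H
t=29: (idle)
t=30: (idle)
t=31: (idle)
t=32: (idle)
t=33: (idle)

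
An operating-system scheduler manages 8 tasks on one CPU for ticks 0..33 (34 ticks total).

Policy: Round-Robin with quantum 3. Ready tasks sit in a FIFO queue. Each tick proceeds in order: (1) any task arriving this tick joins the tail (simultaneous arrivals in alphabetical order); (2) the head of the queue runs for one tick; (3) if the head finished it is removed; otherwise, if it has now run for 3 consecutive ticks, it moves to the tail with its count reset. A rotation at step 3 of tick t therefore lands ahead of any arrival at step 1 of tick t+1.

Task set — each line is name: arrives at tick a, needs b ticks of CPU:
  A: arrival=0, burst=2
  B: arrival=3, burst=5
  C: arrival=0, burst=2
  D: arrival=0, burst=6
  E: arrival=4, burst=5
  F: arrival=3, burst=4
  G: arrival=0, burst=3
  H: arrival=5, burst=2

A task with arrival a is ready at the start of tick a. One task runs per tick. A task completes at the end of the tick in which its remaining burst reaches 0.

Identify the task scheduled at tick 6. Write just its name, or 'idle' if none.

running at tick 6 = D

t=0: queue=[A,C,D,G] q_used=0 → run A
t=1: queue=[A,C,D,G] q_used=1 → run A
t=2: queue=[C,D,G] q_used=0 → run C
t=3: queue=[C,D,G,B,F] q_used=1 → run C
t=4: queue=[D,G,B,F,E] q_used=0 → run D
t=5: queue=[D,G,B,F,E,H] q_used=1 → run D
t=6: queue=[D,G,B,F,E,H] q_used=2 → run D
t=7: queue=[G,B,F,E,H,D] q_used=0 → run G
t=8: queue=[G,B,F,E,H,D] q_used=1 → run G
t=9: queue=[G,B,F,E,H,D] q_used=2 → run G
t=10: queue=[B,F,E,H,D] q_used=0 → run B
t=11: queue=[B,F,E,H,D] q_used=1 → run B
t=12: queue=[B,F,E,H,D] q_used=2 → run B
t=13: queue=[F,E,H,D,B] q_used=0 → run F
t=14: queue=[F,E,H,D,B] q_used=1 → run F
t=15: queue=[F,E,H,D,B] q_used=2 → run F
t=16: queue=[E,H,D,B,F] q_used=0 → run E
t=17: queue=[E,H,D,B,F] q_used=1 → run E
t=18: queue=[E,H,D,B,F] q_used=2 → run E
t=19: queue=[H,D,B,F,E] q_used=0 → run H
t=20: queue=[H,D,B,F,E] q_used=1 → run H
t=21: queue=[D,B,F,E] q_used=0 → run D
t=22: queue=[D,B,F,E] q_used=1 → run D
t=23: queue=[D,B,F,E] q_used=2 → run D
t=24: queue=[B,F,E] q_used=0 → run B
t=25: queue=[B,F,E] q_used=1 → run B
t=26: queue=[F,E] q_used=0 → run F
t=27: queue=[E] q_used=0 → run E
t=28: queue=[E] q_used=1 → run E
t=29: (idle)
t=30: (idle)
t=31: (idle)
t=32: (idle)
t=33: (idle)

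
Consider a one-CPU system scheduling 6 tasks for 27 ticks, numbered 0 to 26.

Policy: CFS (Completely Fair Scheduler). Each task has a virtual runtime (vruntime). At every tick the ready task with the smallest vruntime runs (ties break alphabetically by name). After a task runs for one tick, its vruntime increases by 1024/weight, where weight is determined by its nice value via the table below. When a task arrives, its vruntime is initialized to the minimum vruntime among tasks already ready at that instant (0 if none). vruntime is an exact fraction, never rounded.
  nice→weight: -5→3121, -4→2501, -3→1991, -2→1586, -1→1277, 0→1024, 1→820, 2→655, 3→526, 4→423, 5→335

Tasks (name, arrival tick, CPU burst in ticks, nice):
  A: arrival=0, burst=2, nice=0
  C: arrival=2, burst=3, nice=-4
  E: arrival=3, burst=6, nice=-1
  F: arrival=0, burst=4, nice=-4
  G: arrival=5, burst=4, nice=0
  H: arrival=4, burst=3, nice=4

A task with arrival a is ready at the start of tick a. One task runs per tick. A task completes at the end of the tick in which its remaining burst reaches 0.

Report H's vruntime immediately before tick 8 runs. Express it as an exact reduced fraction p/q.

t=0: vr[A=0 F=0] → run A
t=1: vr[A=1 F=0] → run F
t=2: vr[A=1 C=1024/2501 F=1024/2501] → run C
t=3: vr[A=1 C=2048/2501 E=1024/2501 F=1024/2501] → run E
t=4: vr[A=1 C=2048/2501 E=3868672/3193777 F=1024/2501 H=1024/2501] → run F
t=5: vr[A=1 C=2048/2501 E=3868672/3193777 F=2048/2501 G=1024/2501 H=1024/2501] → run G
t=6: vr[A=1 C=2048/2501 E=3868672/3193777 F=2048/2501 G=3525/2501 H=1024/2501] → run H
t=7: vr[A=1 C=2048/2501 E=3868672/3193777 F=2048/2501 G=3525/2501 H=2994176/1057923] → run C
t=8: vr[A=1 C=3072/2501 E=3868672/3193777 F=2048/2501 G=3525/2501 H=2994176/1057923] → run F
t=9: vr[A=1 C=3072/2501 E=3868672/3193777 F=3072/2501 G=3525/2501 H=2994176/1057923] → run A
t=10: vr[C=3072/2501 E=3868672/3193777 F=3072/2501 G=3525/2501 H=2994176/1057923] → run E
t=11: vr[C=3072/2501 E=6429696/3193777 F=3072/2501 G=3525/2501 H=2994176/1057923] → run C
t=12: vr[E=6429696/3193777 F=3072/2501 G=3525/2501 H=2994176/1057923] → run F
t=13: vr[E=6429696/3193777 G=3525/2501 H=2994176/1057923] → run G
t=14: vr[E=6429696/3193777 G=6026/2501 H=2994176/1057923] → run E
t=15: vr[E=8990720/3193777 G=6026/2501 H=2994176/1057923] → run G
t=16: vr[E=8990720/3193777 G=8527/2501 H=2994176/1057923] → run E
t=17: vr[E=11551744/3193777 G=8527/2501 H=2994176/1057923] → run H
t=18: vr[E=11551744/3193777 G=8527/2501 H=5555200/1057923] → run G
t=19: vr[E=11551744/3193777 H=5555200/1057923] → run E
t=20: vr[E=14112768/3193777 H=5555200/1057923] → run E
t=21: vr[H=5555200/1057923] → run H
t=22: (idle)
t=23: (idle)
t=24: (idle)
t=25: (idle)
t=26: (idle)

vruntime(H, start of tick 8) = 2994176/1057923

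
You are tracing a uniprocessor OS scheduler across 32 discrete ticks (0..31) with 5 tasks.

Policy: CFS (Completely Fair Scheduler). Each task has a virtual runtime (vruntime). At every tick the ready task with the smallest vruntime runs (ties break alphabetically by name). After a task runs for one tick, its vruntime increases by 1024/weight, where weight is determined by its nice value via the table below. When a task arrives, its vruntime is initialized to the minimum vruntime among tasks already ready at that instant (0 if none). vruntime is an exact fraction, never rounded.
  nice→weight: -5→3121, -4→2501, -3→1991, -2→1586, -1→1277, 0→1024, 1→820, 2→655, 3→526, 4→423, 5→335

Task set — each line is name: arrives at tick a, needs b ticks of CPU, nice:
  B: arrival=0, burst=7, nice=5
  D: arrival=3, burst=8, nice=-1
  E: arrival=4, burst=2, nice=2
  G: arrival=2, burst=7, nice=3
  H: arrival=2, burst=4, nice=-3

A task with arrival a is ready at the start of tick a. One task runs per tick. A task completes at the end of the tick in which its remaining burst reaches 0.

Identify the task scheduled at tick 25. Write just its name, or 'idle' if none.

t=0: vr[B=0] → run B
t=1: vr[B=1024/335] → run B
t=2: vr[B=2048/335 G=2048/335 H=2048/335] → run B
t=3: vr[B=3072/335 D=2048/335 G=2048/335 H=2048/335] → run D
t=4: vr[B=3072/335 D=2958336/427795 E=2048/335 G=2048/335 H=2048/335] → run E
t=5: vr[B=3072/335 D=2958336/427795 E=336896/43885 G=2048/335 H=2048/335] → run G
t=6: vr[B=3072/335 D=2958336/427795 E=336896/43885 G=710144/88105 H=2048/335] → run H
t=7: vr[B=3072/335 D=2958336/427795 E=336896/43885 G=710144/88105 H=4420608/666985] → run H
t=8: vr[B=3072/335 D=2958336/427795 E=336896/43885 G=710144/88105 H=4763648/666985] → run D
t=9: vr[B=3072/335 D=3301376/427795 E=336896/43885 G=710144/88105 H=4763648/666985] → run H
t=10: vr[B=3072/335 D=3301376/427795 E=336896/43885 G=710144/88105 H=5106688/666985] → run H
t=11: vr[B=3072/335 D=3301376/427795 E=336896/43885 G=710144/88105] → run E
t=12: vr[B=3072/335 D=3301376/427795 G=710144/88105] → run D
t=13: vr[B=3072/335 D=3644416/427795 G=710144/88105] → run G
t=14: vr[B=3072/335 D=3644416/427795 G=881664/88105] → run D
t=15: vr[B=3072/335 D=3987456/427795 G=881664/88105] → run B
t=16: vr[B=4096/335 D=3987456/427795 G=881664/88105] → run D
t=17: vr[B=4096/335 D=4330496/427795 G=881664/88105] → run G
t=18: vr[B=4096/335 D=4330496/427795 G=1053184/88105] → run D
t=19: vr[B=4096/335 D=4673536/427795 G=1053184/88105] → run D
t=20: vr[B=4096/335 D=5016576/427795 G=1053184/88105] → run D
t=21: vr[B=4096/335 G=1053184/88105] → run G
t=22: vr[B=4096/335 G=1224704/88105] → run B
t=23: vr[B=1024/67 G=1224704/88105] → run G
t=24: vr[B=1024/67 G=1396224/88105] → run B
t=25: vr[B=6144/335 G=1396224/88105] → run G
t=26: vr[B=6144/335 G=1567744/88105] → run G
t=27: vr[B=6144/335] → run B
t=28: (idle)
t=29: (idle)
t=30: (idle)
t=31: (idle)

running at tick 25 = G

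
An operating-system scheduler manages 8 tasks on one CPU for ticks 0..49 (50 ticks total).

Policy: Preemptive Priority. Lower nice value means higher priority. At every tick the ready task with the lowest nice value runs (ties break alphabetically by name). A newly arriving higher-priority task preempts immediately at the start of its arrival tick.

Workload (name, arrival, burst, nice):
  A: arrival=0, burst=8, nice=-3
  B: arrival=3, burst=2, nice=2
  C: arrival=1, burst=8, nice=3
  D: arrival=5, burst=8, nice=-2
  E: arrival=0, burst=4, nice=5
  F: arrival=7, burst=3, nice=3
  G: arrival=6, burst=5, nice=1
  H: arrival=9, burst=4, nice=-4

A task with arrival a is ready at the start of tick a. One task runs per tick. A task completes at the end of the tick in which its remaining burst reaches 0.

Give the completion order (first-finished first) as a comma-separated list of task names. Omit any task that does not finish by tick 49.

t=0: ready={A,E} → run A
t=1: ready={A,C,E} → run A
t=2: ready={A,C,E} → run A
t=3: ready={A,B,C,E} → run A
t=4: ready={A,B,C,E} → run A
t=5: ready={A,B,C,D,E} → run A
t=6: ready={A,B,C,D,E,G} → run A
t=7: ready={A,B,C,D,E,F,G} → run A
t=8: ready={B,C,D,E,F,G} → run D
t=9: ready={B,C,D,E,F,G,H} → run H
t=10: ready={B,C,D,E,F,G,H} → run H
t=11: ready={B,C,D,E,F,G,H} → run H
t=12: ready={B,C,D,E,F,G,H} → run H
t=13: ready={B,C,D,E,F,G} → run D
t=14: ready={B,C,D,E,F,G} → run D
t=15: ready={B,C,D,E,F,G} → run D
t=16: ready={B,C,D,E,F,G} → run D
t=17: ready={B,C,D,E,F,G} → run D
t=18: ready={B,C,D,E,F,G} → run D
t=19: ready={B,C,D,E,F,G} → run D
t=20: ready={B,C,E,F,G} → run G
t=21: ready={B,C,E,F,G} → run G
t=22: ready={B,C,E,F,G} → run G
t=23: ready={B,C,E,F,G} → run G
t=24: ready={B,C,E,F,G} → run G
t=25: ready={B,C,E,F} → run B
t=26: ready={B,C,E,F} → run B
t=27: ready={C,E,F} → run C
t=28: ready={C,E,F} → run C
t=29: ready={C,E,F} → run C
t=30: ready={C,E,F} → run C
t=31: ready={C,E,F} → run C
t=32: ready={C,E,F} → run C
t=33: ready={C,E,F} → run C
t=34: ready={C,E,F} → run C
t=35: ready={E,F} → run F
t=36: ready={E,F} → run F
t=37: ready={E,F} → run F
t=38: ready={E} → run E
t=39: ready={E} → run E
t=40: ready={E} → run E
t=41: ready={E} → run E
t=42: (idle)
t=43: (idle)
t=44: (idle)
t=45: (idle)
t=46: (idle)
t=47: (idle)
t=48: (idle)
t=49: (idle)

completion order = A, H, D, G, B, C, F, E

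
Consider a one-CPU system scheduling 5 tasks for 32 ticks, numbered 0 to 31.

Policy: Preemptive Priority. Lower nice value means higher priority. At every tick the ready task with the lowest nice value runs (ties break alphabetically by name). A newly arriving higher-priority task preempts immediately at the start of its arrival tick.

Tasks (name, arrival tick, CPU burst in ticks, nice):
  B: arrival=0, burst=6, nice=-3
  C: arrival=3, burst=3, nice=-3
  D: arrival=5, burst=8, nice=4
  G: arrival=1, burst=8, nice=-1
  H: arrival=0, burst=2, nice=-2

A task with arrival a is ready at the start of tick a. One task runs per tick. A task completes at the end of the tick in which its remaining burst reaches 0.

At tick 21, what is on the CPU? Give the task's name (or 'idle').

t=0: ready={B,H} → run B
t=1: ready={B,G,H} → run B
t=2: ready={B,G,H} → run B
t=3: ready={B,C,G,H} → run B
t=4: ready={B,C,G,H} → run B
t=5: ready={B,C,D,G,H} → run B
t=6: ready={C,D,G,H} → run C
t=7: ready={C,D,G,H} → run C
t=8: ready={C,D,G,H} → run C
t=9: ready={D,G,H} → run H
t=10: ready={D,G,H} → run H
t=11: ready={D,G} → run G
t=12: ready={D,G} → run G
t=13: ready={D,G} → run G
t=14: ready={D,G} → run G
t=15: ready={D,G} → run G
t=16: ready={D,G} → run G
t=17: ready={D,G} → run G
t=18: ready={D,G} → run G
t=19: ready={D} → run D
t=20: ready={D} → run D
t=21: ready={D} → run D
t=22: ready={D} → run D
t=23: ready={D} → run D
t=24: ready={D} → run D
t=25: ready={D} → run D
t=26: ready={D} → run D
t=27: (idle)
t=28: (idle)
t=29: (idle)
t=30: (idle)
t=31: (idle)

running at tick 21 = D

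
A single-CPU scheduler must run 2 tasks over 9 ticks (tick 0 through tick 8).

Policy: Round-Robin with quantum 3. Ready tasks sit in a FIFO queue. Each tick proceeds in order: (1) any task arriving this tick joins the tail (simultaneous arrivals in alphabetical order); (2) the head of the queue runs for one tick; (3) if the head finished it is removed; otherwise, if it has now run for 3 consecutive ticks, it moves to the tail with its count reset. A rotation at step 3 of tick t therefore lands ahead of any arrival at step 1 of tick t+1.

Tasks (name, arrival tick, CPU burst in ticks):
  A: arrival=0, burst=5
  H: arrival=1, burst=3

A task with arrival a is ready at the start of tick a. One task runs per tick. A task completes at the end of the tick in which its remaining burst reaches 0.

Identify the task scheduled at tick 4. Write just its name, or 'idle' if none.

running at tick 4 = H

t=0: queue=[A] q_used=0 → run A
t=1: queue=[A,H] q_used=1 → run A
t=2: queue=[A,H] q_used=2 → run A
t=3: queue=[H,A] q_used=0 → run H
t=4: queue=[H,A] q_used=1 → run H
t=5: queue=[H,A] q_used=2 → run H
t=6: queue=[A] q_used=0 → run A
t=7: queue=[A] q_used=1 → run A
t=8: (idle)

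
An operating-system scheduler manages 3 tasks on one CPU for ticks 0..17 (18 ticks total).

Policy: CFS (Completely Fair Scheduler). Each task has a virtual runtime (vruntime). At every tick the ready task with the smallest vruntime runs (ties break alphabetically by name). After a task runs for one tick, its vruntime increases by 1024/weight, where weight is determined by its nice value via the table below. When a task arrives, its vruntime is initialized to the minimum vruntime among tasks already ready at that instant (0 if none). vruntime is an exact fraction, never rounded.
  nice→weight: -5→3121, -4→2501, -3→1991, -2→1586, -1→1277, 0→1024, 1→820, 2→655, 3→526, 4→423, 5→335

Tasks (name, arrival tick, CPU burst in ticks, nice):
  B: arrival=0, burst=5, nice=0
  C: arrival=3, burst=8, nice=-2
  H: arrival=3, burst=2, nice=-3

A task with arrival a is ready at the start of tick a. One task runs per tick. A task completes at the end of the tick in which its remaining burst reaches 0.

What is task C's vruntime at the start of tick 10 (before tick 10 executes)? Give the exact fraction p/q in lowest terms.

vruntime(C, start of tick 10) = 3915/793

t=0: vr[B=0] → run B
t=1: vr[B=1] → run B
t=2: vr[B=2] → run B
t=3: vr[B=3 C=3 H=3] → run B
t=4: vr[B=4 C=3 H=3] → run C
t=5: vr[B=4 C=2891/793 H=3] → run H
t=6: vr[B=4 C=2891/793 H=6997/1991] → run H
t=7: vr[B=4 C=2891/793] → run C
t=8: vr[B=4 C=3403/793] → run B
t=9: vr[C=3403/793] → run C
t=10: vr[C=3915/793] → run C
t=11: vr[C=4427/793] → run C
t=12: vr[C=4939/793] → run C
t=13: vr[C=5451/793] → run C
t=14: vr[C=5963/793] → run C
t=15: (idle)
t=16: (idle)
t=17: (idle)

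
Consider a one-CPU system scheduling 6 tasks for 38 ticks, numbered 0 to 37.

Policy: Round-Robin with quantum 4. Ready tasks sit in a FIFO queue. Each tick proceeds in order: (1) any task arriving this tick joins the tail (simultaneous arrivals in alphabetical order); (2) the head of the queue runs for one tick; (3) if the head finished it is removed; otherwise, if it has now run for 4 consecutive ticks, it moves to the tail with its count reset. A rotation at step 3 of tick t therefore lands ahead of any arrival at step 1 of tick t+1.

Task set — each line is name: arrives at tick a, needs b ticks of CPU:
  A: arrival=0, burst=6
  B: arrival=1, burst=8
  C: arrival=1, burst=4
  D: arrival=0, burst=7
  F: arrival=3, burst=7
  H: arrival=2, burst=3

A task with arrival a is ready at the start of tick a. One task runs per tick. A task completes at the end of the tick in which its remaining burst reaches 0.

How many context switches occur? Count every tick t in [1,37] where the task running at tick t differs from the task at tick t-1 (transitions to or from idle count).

t=0: queue=[A,D] q_used=0 → run A
t=1: queue=[A,D,B,C] q_used=1 → run A
t=2: queue=[A,D,B,C,H] q_used=2 → run A
t=3: queue=[A,D,B,C,H,F] q_used=3 → run A
t=4: queue=[D,B,C,H,F,A] q_used=0 → run D
t=5: queue=[D,B,C,H,F,A] q_used=1 → run D
t=6: queue=[D,B,C,H,F,A] q_used=2 → run D
t=7: queue=[D,B,C,H,F,A] q_used=3 → run D
t=8: queue=[B,C,H,F,A,D] q_used=0 → run B
t=9: queue=[B,C,H,F,A,D] q_used=1 → run B
t=10: queue=[B,C,H,F,A,D] q_used=2 → run B
t=11: queue=[B,C,H,F,A,D] q_used=3 → run B
t=12: queue=[C,H,F,A,D,B] q_used=0 → run C
t=13: queue=[C,H,F,A,D,B] q_used=1 → run C
t=14: queue=[C,H,F,A,D,B] q_used=2 → run C
t=15: queue=[C,H,F,A,D,B] q_used=3 → run C
t=16: queue=[H,F,A,D,B] q_used=0 → run H
t=17: queue=[H,F,A,D,B] q_used=1 → run H
t=18: queue=[H,F,A,D,B] q_used=2 → run H
t=19: queue=[F,A,D,B] q_used=0 → run F
t=20: queue=[F,A,D,B] q_used=1 → run F
t=21: queue=[F,A,D,B] q_used=2 → run F
t=22: queue=[F,A,D,B] q_used=3 → run F
t=23: queue=[A,D,B,F] q_used=0 → run A
t=24: queue=[A,D,B,F] q_used=1 → run A
t=25: queue=[D,B,F] q_used=0 → run D
t=26: queue=[D,B,F] q_used=1 → run D
t=27: queue=[D,B,F] q_used=2 → run D
t=28: queue=[B,F] q_used=0 → run B
t=29: queue=[B,F] q_used=1 → run B
t=30: queue=[B,F] q_used=2 → run B
t=31: queue=[B,F] q_used=3 → run B
t=32: queue=[F] q_used=0 → run F
t=33: queue=[F] q_used=1 → run F
t=34: queue=[F] q_used=2 → run F
t=35: (idle)
t=36: (idle)
t=37: (idle)

context switches = 10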